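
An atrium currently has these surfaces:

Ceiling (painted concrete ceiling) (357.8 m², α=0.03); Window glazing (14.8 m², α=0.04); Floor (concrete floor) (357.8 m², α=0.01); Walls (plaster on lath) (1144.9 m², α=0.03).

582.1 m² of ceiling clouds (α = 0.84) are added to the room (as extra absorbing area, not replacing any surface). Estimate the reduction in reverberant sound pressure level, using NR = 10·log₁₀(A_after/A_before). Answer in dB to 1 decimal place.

10.4 dB

Total absorption A_before = 357.8*0.03 + 14.8*0.04 + 357.8*0.01 + 1144.9*0.03
  = 10.734 + 0.592 + 3.578 + 34.347 = 49.251 m² sabins.
Treatment contributes 582.1·0.84 = 488.964 sabins.
A_after = 49.251 + 488.964 = 538.215 sabins.
Reduction = 10 log₁₀(A_after/A_before) = 10 log₁₀(10.9280) = 10.4 dB.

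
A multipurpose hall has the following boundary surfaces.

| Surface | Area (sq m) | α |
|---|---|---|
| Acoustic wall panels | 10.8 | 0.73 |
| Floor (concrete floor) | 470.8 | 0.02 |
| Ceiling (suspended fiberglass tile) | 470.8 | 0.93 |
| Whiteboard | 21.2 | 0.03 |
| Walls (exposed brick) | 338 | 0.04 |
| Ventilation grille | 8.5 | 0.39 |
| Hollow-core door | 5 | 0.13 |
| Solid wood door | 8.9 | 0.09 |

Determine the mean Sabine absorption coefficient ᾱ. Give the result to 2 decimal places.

S = Σ Sᵢ = 10.8 + 470.8 + 470.8 + 21.2 + 338 + 8.5 + 5 + 8.9 = 1334.0 sq m.
Weighted sum Σ Sα = 474.066.
ᾱ = A/S = 0.36.

0.36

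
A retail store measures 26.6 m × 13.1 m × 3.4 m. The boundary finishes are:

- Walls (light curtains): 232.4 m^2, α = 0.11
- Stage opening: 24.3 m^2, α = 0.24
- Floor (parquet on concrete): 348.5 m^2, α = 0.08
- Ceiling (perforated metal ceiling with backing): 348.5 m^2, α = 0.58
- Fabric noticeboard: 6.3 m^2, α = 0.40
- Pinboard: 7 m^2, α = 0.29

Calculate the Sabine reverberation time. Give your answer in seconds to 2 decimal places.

0.72 s

Summing Sᵢαᵢ: 25.564 + 5.832 + 27.880 + 202.130 + 2.520 + 2.030 → A = 265.956 sabins.
Room volume: 1184.764 m³.
Sabine: RT60 = 0.161 × 1184.764 / 265.956 = 0.72 s.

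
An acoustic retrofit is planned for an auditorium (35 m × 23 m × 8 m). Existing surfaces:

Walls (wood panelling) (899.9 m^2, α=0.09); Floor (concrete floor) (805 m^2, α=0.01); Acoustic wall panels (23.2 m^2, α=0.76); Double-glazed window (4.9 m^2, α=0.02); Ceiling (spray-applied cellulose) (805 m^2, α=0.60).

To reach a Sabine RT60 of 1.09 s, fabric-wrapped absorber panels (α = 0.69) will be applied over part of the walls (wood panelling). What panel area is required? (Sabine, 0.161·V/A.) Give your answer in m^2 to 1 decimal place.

602.4

Equivalent absorption area: A₁ = 899.9×0.09 + 805×0.01 + 23.2×0.76 + 4.9×0.02 + 805×0.60 = 589.771 m^2.
V = 6440 m³. Target absorption A₂ = 0.161 × 6440 / 1.09 = 951.229 sabins.
Absorption to add: 951.229 − 589.771 = 361.458 sabins.
Each m^2 of panel replacing the walls (wood panelling) adds (0.69 − 0.09) = 0.60 sabins.
Panel area = 361.458 / 0.60 = 602.4 m^2.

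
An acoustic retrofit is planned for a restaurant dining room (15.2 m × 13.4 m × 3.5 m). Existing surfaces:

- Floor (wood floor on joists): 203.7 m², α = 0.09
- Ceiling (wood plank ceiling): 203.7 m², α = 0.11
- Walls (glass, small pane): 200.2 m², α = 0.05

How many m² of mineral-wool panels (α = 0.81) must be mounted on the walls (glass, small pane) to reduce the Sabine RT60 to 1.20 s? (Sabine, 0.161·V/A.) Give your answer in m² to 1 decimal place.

Equivalent absorption area: A₁ = 203.7×0.09 + 203.7×0.11 + 200.2×0.05 = 50.750 m².
Required A₂ = 0.161·712.88/1.20 = 95.645 sabins.
Absorption to add: 95.645 − 50.750 = 44.895 sabins.
Net gain per m²: Δα = 0.81 − 0.05 = 0.76.
Panel area = 44.895 / 0.76 = 59.1 m².

59.1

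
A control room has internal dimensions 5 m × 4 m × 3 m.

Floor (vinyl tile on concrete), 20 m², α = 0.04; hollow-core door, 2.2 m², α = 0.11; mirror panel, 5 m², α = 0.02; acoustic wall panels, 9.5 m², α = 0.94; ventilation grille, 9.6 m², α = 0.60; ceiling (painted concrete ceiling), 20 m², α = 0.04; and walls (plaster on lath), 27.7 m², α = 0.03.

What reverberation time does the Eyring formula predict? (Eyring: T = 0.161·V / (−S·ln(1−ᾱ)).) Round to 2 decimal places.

0.50 seconds

S = Σ Sᵢ = 94.0 m².
Absorption A = 20·0.04 + 2.2·0.11 + 5·0.02 + 9.5·0.94 + 9.6·0.60 + 20·0.04 + 27.7·0.03 = 17.463 sabins.
ᾱ = 17.463 / 94.0 = 0.1858.
−S·ln(1−ᾱ) = −94.0 × ln(1 − 0.1858) = 19.322.
V = 5 × 4 × 3 = 60 m³.
RT60 = 0.161 × 60 / 19.322 = 0.50 s.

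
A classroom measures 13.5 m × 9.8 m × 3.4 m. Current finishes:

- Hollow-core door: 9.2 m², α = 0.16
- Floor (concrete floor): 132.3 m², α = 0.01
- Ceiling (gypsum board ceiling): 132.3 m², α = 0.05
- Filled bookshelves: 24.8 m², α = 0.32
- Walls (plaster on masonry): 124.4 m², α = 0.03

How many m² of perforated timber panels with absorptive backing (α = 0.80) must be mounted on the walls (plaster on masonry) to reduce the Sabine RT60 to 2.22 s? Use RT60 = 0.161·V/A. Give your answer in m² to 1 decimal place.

Total absorption A₁ = 9.2·0.16 + 132.3·0.01 + 132.3·0.05 + 24.8·0.32 + 124.4·0.03
  = 1.472 + 1.323 + 6.615 + 7.936 + 3.732 = 21.078 m² sabins.
Required A₂ = 0.161·449.82/2.22 = 32.622 sabins.
Absorption to add: 32.622 − 21.078 = 11.544 sabins.
Each m² of panel replacing the walls (plaster on masonry) adds (0.80 − 0.03) = 0.77 sabins.
Area = ΔA/Δα = 11.544/0.77 = 15.0 m².

15.0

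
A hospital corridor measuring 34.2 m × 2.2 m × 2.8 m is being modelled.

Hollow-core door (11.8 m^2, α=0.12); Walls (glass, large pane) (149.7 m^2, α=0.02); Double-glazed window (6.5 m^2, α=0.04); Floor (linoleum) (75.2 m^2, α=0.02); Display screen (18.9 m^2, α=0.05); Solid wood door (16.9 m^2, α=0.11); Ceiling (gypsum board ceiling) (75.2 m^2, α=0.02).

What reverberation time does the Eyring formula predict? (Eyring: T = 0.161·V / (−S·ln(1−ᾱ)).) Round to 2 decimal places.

Total surface area S = 11.8 + 149.7 + 6.5 + 75.2 + 18.9 + 16.9 + 75.2 = 354.2 m^2.
Σ(Sᵢαᵢ) = 11.8·0.12 + 149.7·0.02 + 6.5·0.04 + 75.2·0.02 + 18.9·0.05 + 16.9·0.11 + 75.2·0.02 = 10.482.
Mean coefficient ᾱ = A/S = 0.0296.
−S·ln(1−ᾱ) = −354.2 × ln(1 − 0.0296) = 10.643.
V = 34.2 × 2.2 × 2.8 = 210.672 m³.
T = 0.161·V/[−S·ln(1−ᾱ)] = 0.161·210.672/10.643 = 3.19 s.

3.19 sec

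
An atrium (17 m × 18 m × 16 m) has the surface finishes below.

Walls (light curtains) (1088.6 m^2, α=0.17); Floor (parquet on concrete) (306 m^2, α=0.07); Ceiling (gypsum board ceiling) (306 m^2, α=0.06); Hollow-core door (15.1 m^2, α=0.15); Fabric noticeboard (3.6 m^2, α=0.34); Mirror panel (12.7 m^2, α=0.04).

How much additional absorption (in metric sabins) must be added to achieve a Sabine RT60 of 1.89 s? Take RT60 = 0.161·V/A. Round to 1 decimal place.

Total absorption A₁ = 1088.6*0.17 + 306*0.07 + 306*0.06 + 15.1*0.15 + 3.6*0.34 + 12.7*0.04
  = 185.062 + 21.420 + 18.360 + 2.265 + 1.224 + 0.508 = 228.839 m^2 sabins.
V = 4896 m³. Required absorption A₂ = 0.161 × 4896 / 1.89 = 417.067 sabins.
ΔA = A₂ − A₁ = 417.067 − 228.839 = 188.2 sabins.

188.2 sabins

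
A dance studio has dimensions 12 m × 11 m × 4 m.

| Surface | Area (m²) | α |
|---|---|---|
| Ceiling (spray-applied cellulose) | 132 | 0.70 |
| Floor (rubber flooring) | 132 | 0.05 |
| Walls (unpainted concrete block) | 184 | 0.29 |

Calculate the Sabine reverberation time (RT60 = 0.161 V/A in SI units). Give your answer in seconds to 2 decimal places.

0.56 sec

Total absorption A = 132×0.70 + 132×0.05 + 184×0.29
  = 92.400 + 6.600 + 53.360 = 152.360 m² sabins.
V = 12·11·4 = 528 m³.
T = 0.161 V/A = 0.161·528/152.360 = 0.56 s.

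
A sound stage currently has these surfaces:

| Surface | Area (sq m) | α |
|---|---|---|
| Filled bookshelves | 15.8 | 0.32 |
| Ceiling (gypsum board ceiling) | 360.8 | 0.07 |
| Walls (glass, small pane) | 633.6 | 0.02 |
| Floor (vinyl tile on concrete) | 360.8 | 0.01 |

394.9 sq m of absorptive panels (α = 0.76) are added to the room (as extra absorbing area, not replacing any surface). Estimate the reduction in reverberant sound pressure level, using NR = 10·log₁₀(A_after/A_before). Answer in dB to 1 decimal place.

8.7 dB

Total absorption A_before = 15.8·0.32 + 360.8·0.07 + 633.6·0.02 + 360.8·0.01
  = 5.056 + 25.256 + 12.672 + 3.608 = 46.592 sq m sabins.
Added absorption = 394.9 × 0.76 = 300.124 sabins.
New total A_after = 346.716 sabins.
Reduction = 10 log₁₀(A_after/A_before) = 10 log₁₀(7.4415) = 8.7 dB.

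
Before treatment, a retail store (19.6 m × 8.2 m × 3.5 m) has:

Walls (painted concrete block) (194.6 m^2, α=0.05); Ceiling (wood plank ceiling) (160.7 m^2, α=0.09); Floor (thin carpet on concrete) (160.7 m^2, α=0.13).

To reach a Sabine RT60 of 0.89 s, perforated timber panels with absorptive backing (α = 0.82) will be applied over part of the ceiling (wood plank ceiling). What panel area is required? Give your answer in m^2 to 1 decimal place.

77.6

Equivalent absorption area: A₁ = 194.6×0.05 + 160.7×0.09 + 160.7×0.13 = 45.084 m^2.
Required A₂ = 0.161·562.52/0.89 = 101.759 sabins.
ΔA needed = 101.759 − 45.084 = 56.675 sabins.
Each m^2 of panel replacing the ceiling (wood plank ceiling) adds (0.82 − 0.09) = 0.73 sabins.
Panel area = 56.675 / 0.73 = 77.6 m^2.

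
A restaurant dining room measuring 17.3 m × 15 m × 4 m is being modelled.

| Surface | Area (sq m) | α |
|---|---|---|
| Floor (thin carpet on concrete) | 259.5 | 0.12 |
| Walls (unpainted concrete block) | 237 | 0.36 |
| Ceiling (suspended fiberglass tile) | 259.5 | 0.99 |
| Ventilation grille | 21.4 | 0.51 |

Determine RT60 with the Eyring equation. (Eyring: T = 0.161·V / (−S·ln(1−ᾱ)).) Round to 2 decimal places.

0.32 s

Total surface area S = 259.5 + 237 + 259.5 + 21.4 = 777.4 sq m.
Absorption A = 259.5·0.12 + 237·0.36 + 259.5·0.99 + 21.4·0.51 = 384.279 sabins.
ᾱ = 384.279 / 777.4 = 0.4943.
Eyring denominator: −S ln(1−ᾱ) = 530.040.
V = 17.3 × 15 × 4 = 1038 m³.
T = 0.161·V/[−S·ln(1−ᾱ)] = 0.161·1038/530.040 = 0.32 s.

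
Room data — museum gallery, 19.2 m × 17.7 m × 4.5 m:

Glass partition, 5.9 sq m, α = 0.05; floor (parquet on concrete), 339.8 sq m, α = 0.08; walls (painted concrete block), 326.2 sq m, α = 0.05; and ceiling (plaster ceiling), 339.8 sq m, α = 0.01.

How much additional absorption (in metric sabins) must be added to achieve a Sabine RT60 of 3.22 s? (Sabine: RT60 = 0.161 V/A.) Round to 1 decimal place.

29.3 sabins

Summing Sᵢαᵢ: 0.295 + 27.184 + 16.310 + 3.398 → A₁ = 47.187 sabins.
Target A₂ = 0.161·1529.28/3.22 = 76.464 sabins (V = 1529.28 m³).
ΔA = A₂ − A₁ = 76.464 − 47.187 = 29.3 sabins.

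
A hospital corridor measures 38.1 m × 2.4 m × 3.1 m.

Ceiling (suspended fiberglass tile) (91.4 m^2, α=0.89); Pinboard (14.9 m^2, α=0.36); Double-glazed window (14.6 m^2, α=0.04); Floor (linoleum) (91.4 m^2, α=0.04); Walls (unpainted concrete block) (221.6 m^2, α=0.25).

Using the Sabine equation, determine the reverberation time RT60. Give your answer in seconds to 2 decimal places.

0.31 sec

Equivalent absorption area: A = 91.4*0.89 + 14.9*0.36 + 14.6*0.04 + 91.4*0.04 + 221.6*0.25 = 146.350 m^2.
V = 38.1·2.4·3.1 = 283.464 m³.
T = 0.161 V/A = 0.161·283.464/146.350 = 0.31 s.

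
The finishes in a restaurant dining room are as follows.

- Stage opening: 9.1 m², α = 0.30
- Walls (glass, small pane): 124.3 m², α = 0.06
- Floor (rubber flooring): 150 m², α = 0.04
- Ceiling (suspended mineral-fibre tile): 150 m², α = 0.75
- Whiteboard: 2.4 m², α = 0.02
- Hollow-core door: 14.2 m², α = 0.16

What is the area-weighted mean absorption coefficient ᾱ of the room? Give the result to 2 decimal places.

S = Σ Sᵢ = 9.1 + 124.3 + 150 + 150 + 2.4 + 14.2 = 450.0 m².
Weighted sum Σ Sα = 131.008.
ᾱ = A/S = 0.29.

0.29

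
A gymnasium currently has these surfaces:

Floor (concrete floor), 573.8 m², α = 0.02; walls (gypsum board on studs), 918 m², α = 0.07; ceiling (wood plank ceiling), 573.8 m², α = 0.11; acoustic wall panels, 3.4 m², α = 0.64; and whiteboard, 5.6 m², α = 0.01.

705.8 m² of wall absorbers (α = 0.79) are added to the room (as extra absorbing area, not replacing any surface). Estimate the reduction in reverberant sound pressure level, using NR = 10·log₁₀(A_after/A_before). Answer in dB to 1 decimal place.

6.9 dB

Equivalent absorption area: A_before = 573.8*0.02 + 918*0.07 + 573.8*0.11 + 3.4*0.64 + 5.6*0.01 = 141.086 m².
Treatment contributes 705.8·0.79 = 557.582 sabins.
New total A_after = 698.668 sabins.
Reduction = 10 log₁₀(A_after/A_before) = 10 log₁₀(4.9521) = 6.9 dB.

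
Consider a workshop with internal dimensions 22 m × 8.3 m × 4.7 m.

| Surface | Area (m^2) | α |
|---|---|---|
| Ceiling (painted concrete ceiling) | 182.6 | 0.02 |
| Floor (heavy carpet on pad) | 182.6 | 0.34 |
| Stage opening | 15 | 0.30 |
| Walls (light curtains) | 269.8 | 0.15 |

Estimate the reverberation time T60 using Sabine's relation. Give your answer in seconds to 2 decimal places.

1.25 s

Equivalent absorption area: A = 182.6·0.02 + 182.6·0.34 + 15·0.30 + 269.8·0.15 = 110.706 m^2.
Volume V = 22 × 8.3 × 4.7 = 858.22 m³.
RT60 = 0.161 · V / A = 0.161 × 858.22 / 110.706 = 1.25 s.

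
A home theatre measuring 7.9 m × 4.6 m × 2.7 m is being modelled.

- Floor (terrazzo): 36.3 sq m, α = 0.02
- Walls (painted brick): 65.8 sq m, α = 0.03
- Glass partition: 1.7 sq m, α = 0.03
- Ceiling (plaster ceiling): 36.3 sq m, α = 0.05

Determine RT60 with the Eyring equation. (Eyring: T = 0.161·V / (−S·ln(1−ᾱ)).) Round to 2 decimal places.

S = Σ Sᵢ = 140.1 sq m.
Σ(Sᵢαᵢ) = 36.3×0.02 + 65.8×0.03 + 1.7×0.03 + 36.3×0.05 = 4.566.
ᾱ = 4.566 / 140.1 = 0.0326.
−S·ln(1−ᾱ) = −140.1 × ln(1 − 0.0326) = 4.643.
V = 7.9 × 4.6 × 2.7 = 98.118 m³.
RT60 = 0.161 × 98.118 / 4.643 = 3.40 s.

3.40 seconds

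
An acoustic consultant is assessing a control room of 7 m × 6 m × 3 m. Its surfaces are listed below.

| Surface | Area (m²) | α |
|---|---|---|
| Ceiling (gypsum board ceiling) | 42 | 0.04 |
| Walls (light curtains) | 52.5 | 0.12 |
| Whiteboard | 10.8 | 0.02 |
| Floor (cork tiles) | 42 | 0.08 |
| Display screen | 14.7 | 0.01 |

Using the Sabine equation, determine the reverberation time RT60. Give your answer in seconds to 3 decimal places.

1.733 s

Equivalent absorption area: A = 42×0.04 + 52.5×0.12 + 10.8×0.02 + 42×0.08 + 14.7×0.01 = 11.703 m².
Volume V = 7 × 6 × 3 = 126 m³.
RT60 = 0.161 · V / A = 0.161 × 126 / 11.703 = 1.733 s.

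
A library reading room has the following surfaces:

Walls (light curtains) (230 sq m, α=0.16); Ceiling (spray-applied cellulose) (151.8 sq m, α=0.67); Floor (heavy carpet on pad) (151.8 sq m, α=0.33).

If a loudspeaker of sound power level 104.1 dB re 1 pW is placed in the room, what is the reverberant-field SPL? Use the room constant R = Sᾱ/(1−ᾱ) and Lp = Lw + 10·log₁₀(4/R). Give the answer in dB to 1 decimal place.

85.5 dB

Σ(Sᵢαᵢ) = 230×0.16 + 151.8×0.67 + 151.8×0.33 = 188.600; total area S = 533.6 sq m.
ᾱ = 0.3534, so room constant R = A/(1−ᾱ) = 291.680 sq m.
Lp = 104.1 + 10·log₁₀(4/291.680) = 104.1 + (-18.63) = 85.5 dB.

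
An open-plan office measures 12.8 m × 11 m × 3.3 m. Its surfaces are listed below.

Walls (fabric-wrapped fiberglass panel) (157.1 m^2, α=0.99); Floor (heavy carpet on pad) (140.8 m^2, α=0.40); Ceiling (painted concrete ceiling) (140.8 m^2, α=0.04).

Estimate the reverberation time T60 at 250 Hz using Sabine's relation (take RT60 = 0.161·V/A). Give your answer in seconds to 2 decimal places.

0.34 s

Summing Sᵢαᵢ: 155.529 + 56.320 + 5.632 → A = 217.481 sabins.
V = 12.8·11·3.3 = 464.64 m³.
T = 0.161 V/A = 0.161·464.64/217.481 = 0.34 s.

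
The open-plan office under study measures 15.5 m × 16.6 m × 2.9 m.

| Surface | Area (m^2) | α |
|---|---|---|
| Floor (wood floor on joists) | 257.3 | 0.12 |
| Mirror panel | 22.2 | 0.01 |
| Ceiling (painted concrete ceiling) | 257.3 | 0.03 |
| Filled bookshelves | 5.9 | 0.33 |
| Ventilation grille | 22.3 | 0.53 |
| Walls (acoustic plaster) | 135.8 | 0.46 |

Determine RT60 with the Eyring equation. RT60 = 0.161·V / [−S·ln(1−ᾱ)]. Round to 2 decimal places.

Total surface area S = 257.3 + 22.2 + 257.3 + 5.9 + 22.3 + 135.8 = 700.8 m^2.
Σ(Sᵢαᵢ) = 257.3×0.12 + 22.2×0.01 + 257.3×0.03 + 5.9×0.33 + 22.3×0.53 + 135.8×0.46 = 115.051.
ᾱ = 115.051 / 700.8 = 0.1642.
−S·ln(1−ᾱ) = −700.8 × ln(1 − 0.1642) = 125.700.
V = 15.5 × 16.6 × 2.9 = 746.17 m³.
RT60 = 0.161 × 746.17 / 125.700 = 0.96 s.

0.96 s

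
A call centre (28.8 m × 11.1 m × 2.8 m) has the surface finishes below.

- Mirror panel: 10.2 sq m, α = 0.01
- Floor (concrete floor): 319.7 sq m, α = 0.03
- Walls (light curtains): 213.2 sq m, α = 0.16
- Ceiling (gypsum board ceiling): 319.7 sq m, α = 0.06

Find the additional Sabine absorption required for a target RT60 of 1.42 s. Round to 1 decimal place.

Summing Sᵢαᵢ: 0.102 + 9.591 + 34.112 + 19.182 → A₁ = 62.987 sabins.
Target A₂ = 0.161·895.104/1.42 = 101.487 sabins (V = 895.104 m³).
ΔA = A₂ − A₁ = 101.487 − 62.987 = 38.5 sabins.

38.5 sabins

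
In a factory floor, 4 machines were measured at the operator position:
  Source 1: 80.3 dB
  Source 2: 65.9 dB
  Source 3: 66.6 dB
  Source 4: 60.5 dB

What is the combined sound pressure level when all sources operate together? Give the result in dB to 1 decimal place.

Converting to relative power and adding: 10^(80.3/10) + 10^(65.9/10) + 10^(66.6/10) + 10^(60.5/10) = 1.167e+08.
Combined level = 10 log₁₀(1.167e+08) = 80.7 dB.

80.7 dB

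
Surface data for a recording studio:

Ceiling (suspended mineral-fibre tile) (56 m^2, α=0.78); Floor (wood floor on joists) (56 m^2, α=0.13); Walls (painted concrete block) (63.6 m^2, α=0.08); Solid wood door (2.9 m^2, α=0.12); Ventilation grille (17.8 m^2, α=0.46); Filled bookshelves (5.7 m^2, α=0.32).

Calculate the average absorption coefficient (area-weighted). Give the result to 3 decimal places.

0.329

Total surface area S = 202.0 m^2.
Weighted sum Σ Sα = 66.408.
ᾱ = A/S = 0.329.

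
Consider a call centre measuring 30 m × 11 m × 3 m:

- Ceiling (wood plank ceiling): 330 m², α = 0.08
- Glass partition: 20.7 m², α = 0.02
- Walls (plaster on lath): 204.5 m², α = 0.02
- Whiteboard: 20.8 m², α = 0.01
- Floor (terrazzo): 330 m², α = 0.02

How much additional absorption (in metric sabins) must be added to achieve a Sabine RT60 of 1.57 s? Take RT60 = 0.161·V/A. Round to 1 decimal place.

63.8 sabins

Summing Sᵢαᵢ: 26.400 + 0.414 + 4.090 + 0.208 + 6.600 → A₁ = 37.712 sabins.
V = 990 m³. Required absorption A₂ = 0.161 × 990 / 1.57 = 101.522 sabins.
ΔA = A₂ − A₁ = 101.522 − 37.712 = 63.8 sabins.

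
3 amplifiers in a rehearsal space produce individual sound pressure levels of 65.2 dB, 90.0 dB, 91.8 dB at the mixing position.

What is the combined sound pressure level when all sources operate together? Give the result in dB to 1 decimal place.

Converting to relative power and adding: 10^(65.2/10) + 10^(90.0/10) + 10^(91.8/10) = 2.517e+09.
Back to dB: 10·log₁₀ Σ = 94.0 dB.

94.0 dB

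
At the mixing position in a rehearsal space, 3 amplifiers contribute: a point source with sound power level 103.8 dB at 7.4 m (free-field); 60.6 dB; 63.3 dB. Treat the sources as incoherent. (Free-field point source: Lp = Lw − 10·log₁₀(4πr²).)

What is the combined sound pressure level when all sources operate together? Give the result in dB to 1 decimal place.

75.8 dB

Source at 7.4 m: Lp = 103.8 − 10·log₁₀(4π·7.4²) = 103.8 − 10·log₁₀(688.134) = 75.4 dB.
Sum in the linear (power) domain: Σ 10^(Lᵢ/10) = 10^(75.4/10) + 10^(60.6/10) + 10^(63.3/10) = 3.796e+07.
Combined level = 10 log₁₀(3.796e+07) = 75.8 dB.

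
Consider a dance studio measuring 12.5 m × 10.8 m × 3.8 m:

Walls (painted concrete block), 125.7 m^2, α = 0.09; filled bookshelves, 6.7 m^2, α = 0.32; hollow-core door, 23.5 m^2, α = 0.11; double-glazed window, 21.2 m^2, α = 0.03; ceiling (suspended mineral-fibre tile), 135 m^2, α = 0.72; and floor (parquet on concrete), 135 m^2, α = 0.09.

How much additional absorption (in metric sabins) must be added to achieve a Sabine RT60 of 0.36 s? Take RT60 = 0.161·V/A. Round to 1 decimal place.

103.4 sabins

Total absorption A₁ = 125.7·0.09 + 6.7·0.32 + 23.5·0.11 + 21.2·0.03 + 135·0.72 + 135·0.09
  = 11.313 + 2.144 + 2.585 + 0.636 + 97.200 + 12.150 = 126.028 m^2 sabins.
For T = 0.36 s, need A₂ = 0.161·V/T = 0.161·513/0.36 = 229.425 sabins.
Shortfall: 229.425 − 126.028 = 103.4 sabins.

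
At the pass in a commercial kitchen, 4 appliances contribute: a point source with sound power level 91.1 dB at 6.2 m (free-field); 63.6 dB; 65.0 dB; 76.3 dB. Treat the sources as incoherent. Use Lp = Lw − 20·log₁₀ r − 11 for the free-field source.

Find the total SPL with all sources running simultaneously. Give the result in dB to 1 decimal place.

77.1 dB

Source at 6.2 m: Lp = 91.1 − 20·log₁₀(6.2) − 11 = 64.3 dB.
Sum in the linear (power) domain: Σ 10^(Lᵢ/10) = 10^(64.3/10) + 10^(63.6/10) + 10^(65.0/10) + 10^(76.3/10) = 5.08e+07.
Back to dB: 10·log₁₀ Σ = 77.1 dB.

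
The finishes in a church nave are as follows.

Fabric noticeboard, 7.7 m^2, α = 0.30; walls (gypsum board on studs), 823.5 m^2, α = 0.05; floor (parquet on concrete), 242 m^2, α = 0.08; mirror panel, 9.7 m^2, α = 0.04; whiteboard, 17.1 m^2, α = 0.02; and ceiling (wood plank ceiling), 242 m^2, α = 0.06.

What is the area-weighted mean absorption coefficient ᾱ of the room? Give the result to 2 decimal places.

0.06

Total surface area S = 1342.0 m^2.
Weighted sum Σ Sα = 78.095.
ᾱ = A/S = 0.06.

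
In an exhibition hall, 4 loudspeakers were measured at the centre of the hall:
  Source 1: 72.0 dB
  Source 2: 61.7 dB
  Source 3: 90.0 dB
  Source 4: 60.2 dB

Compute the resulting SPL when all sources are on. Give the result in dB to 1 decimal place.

Sum in the linear (power) domain: Σ 10^(Lᵢ/10) = 10^(72.0/10) + 10^(61.7/10) + 10^(90.0/10) + 10^(60.2/10) = 1.018e+09.
Back to dB: 10·log₁₀ Σ = 90.1 dB.

90.1 dB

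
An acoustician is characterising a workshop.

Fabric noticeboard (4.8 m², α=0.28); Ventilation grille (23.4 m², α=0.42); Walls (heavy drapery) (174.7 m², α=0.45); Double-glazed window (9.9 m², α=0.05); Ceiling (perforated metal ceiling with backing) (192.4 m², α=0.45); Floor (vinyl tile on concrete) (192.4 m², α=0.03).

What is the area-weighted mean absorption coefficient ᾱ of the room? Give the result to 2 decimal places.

0.31

Total surface area S = 597.6 m².
Σ(Sᵢαᵢ) = 4.8·0.28 + 23.4·0.42 + 174.7·0.45 + 9.9·0.05 + 192.4·0.45 + 192.4·0.03 = 182.634.
ᾱ = A/S = 0.31.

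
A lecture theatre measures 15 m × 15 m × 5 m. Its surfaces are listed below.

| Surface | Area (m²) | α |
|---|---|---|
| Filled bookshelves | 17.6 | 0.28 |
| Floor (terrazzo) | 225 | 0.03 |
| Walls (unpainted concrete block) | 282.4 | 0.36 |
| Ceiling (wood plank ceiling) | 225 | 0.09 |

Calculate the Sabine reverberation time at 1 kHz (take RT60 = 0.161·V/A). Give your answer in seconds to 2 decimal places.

1.36 s

Total absorption A = 17.6×0.28 + 225×0.03 + 282.4×0.36 + 225×0.09
  = 4.928 + 6.750 + 101.664 + 20.250 = 133.592 m² sabins.
Room volume: 1125 m³.
Sabine: RT60 = 0.161 × 1125 / 133.592 = 1.36 s.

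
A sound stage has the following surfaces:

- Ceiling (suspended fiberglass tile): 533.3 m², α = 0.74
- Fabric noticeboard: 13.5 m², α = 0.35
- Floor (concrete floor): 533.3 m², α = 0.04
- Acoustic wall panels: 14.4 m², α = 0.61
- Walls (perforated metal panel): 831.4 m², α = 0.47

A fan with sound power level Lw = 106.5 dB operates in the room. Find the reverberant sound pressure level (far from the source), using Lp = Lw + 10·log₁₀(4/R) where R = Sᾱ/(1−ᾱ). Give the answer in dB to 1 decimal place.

81.0 dB

Σ(Sᵢαᵢ) = 533.3×0.74 + 13.5×0.35 + 533.3×0.04 + 14.4×0.61 + 831.4×0.47 = 820.241; total area S = 1925.9 m².
ᾱ = 820.241/1925.9 = 0.4259; R = Sᾱ/(1−ᾱ) = 820.241/(1−0.4259) = 1428.742 m².
Lp = Lw + 10 log₁₀(4/R) = 106.5 -25.53 = 81.0 dB.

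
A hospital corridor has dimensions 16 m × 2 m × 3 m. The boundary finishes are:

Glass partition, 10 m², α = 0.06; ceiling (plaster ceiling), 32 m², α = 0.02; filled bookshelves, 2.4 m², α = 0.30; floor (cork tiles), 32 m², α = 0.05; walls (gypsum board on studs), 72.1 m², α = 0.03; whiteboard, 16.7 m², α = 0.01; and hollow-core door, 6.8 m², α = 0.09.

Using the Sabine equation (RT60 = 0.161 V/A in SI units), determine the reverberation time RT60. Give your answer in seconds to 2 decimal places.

2.38 seconds

Summing Sᵢαᵢ: 0.600 + 0.640 + 0.720 + 1.600 + 2.163 + 0.167 + 0.612 → A = 6.502 sabins.
V = 16·2·3 = 96 m³.
Sabine: RT60 = 0.161 × 96 / 6.502 = 2.38 s.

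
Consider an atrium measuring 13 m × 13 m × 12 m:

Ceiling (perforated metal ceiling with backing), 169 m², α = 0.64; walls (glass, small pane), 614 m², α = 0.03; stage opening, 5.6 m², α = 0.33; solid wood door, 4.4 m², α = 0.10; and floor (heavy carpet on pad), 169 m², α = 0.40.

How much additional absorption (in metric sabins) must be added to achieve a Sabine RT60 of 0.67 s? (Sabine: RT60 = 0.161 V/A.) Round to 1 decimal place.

290.9 sabins

Summing Sᵢαᵢ: 108.160 + 18.420 + 1.848 + 0.440 + 67.600 → A₁ = 196.468 sabins.
For T = 0.67 s, need A₂ = 0.161·V/T = 0.161·2028/0.67 = 487.325 sabins.
Additional absorption ΔA = 487.325 − 196.468 = 290.9 sabins.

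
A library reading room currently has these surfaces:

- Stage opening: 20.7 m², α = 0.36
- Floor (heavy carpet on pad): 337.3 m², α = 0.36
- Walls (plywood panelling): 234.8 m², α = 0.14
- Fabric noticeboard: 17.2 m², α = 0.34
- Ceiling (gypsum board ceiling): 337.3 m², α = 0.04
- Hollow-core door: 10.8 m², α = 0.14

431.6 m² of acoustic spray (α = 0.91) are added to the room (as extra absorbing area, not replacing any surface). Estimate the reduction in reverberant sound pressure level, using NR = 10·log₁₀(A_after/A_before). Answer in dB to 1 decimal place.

Summing Sᵢαᵢ: 7.452 + 121.428 + 32.872 + 5.848 + 13.492 + 1.512 → A_before = 182.604 sabins.
Added absorption = 431.6 × 0.91 = 392.756 sabins.
A_after = 182.604 + 392.756 = 575.360 sabins.
NR = 10·log₁₀(575.360/182.604) = 5.0 dB.

5.0 dB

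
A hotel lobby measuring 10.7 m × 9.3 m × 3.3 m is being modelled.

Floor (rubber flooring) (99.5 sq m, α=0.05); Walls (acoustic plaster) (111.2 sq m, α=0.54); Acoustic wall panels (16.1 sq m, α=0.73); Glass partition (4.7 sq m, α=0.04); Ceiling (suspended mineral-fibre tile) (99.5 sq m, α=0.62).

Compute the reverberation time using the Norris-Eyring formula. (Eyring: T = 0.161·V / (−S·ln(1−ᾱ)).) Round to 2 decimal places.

0.29 seconds

Total surface area S = 99.5 + 111.2 + 16.1 + 4.7 + 99.5 = 331.0 sq m.
Absorption A = 99.5·0.05 + 111.2·0.54 + 16.1·0.73 + 4.7·0.04 + 99.5·0.62 = 138.654 sabins.
ᾱ = 138.654 / 331.0 = 0.4189.
Eyring denominator: −S ln(1−ᾱ) = 179.678.
V = 10.7 × 9.3 × 3.3 = 328.383 m³.
RT60 = 0.161 × 328.383 / 179.678 = 0.29 s.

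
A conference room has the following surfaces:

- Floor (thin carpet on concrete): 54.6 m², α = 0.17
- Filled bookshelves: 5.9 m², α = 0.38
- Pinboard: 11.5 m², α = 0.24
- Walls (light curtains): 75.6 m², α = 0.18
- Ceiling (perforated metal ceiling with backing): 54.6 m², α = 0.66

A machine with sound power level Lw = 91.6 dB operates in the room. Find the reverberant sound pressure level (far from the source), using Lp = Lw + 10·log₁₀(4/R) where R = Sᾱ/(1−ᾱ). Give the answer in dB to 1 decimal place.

A = 63.928 sabins; S = 202.2 m².
ᾱ = 63.928/202.2 = 0.3162; R = Sᾱ/(1−ᾱ) = 63.928/(1−0.3162) = 93.489 m².
Lp = 91.6 + 10·log₁₀(4/93.489) = 91.6 + (-13.69) = 77.9 dB.

77.9 dB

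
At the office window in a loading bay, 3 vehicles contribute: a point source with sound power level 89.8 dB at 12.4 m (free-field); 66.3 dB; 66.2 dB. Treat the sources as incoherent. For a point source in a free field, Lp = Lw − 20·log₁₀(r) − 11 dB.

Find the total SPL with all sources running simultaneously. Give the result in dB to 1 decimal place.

Source at 12.4 m: Lp = 89.8 − 20·log₁₀(12.4) − 11 = 56.9 dB.
Converting to relative power and adding: 10^(56.9/10) + 10^(66.3/10) + 10^(66.2/10) = 8.924e+06.
Back to dB: 10·log₁₀ Σ = 69.5 dB.

69.5 dB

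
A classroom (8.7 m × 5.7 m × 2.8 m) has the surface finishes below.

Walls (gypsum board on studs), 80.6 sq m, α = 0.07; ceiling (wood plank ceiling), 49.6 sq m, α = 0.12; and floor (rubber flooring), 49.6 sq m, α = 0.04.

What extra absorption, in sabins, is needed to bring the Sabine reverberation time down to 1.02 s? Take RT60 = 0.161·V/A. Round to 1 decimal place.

8.3 sabins

Summing Sᵢαᵢ: 5.642 + 5.952 + 1.984 → A₁ = 13.578 sabins.
V = 138.852 m³. Required absorption A₂ = 0.161 × 138.852 / 1.02 = 21.917 sabins.
ΔA = A₂ − A₁ = 21.917 − 13.578 = 8.3 sabins.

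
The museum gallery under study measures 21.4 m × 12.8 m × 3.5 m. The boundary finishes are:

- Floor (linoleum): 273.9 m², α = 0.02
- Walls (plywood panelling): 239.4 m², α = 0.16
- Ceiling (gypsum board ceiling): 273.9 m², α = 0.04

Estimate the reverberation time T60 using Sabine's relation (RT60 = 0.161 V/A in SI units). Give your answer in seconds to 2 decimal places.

2.82 seconds

A = Σ Sᵢαᵢ = 273.9·0.02 + 239.4·0.16 + 273.9·0.04 = 54.738 sabins.
Room volume: 958.72 m³.
Sabine: RT60 = 0.161 × 958.72 / 54.738 = 2.82 s.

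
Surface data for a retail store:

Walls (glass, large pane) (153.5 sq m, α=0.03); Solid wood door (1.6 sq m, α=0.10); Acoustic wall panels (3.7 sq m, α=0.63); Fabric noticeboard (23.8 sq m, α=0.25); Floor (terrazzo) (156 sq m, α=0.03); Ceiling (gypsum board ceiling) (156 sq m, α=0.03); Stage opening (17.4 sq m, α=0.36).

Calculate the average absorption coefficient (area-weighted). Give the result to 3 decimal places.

Total surface area S = 512.0 sq m.
Σ(Sᵢαᵢ) = 153.5·0.03 + 1.6·0.10 + 3.7·0.63 + 23.8·0.25 + 156·0.03 + 156·0.03 + 17.4·0.36 = 28.670.
ᾱ = A/S = 0.056.

0.056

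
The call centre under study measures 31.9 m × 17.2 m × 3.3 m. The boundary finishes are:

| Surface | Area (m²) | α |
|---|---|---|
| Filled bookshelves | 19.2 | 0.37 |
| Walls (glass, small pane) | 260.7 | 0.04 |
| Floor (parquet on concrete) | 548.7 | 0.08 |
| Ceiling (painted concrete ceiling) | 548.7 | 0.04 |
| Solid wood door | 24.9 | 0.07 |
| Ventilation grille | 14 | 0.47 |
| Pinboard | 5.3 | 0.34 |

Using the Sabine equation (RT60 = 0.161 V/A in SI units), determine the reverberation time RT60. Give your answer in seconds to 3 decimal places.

3.118 s

Equivalent absorption area: A = 19.2·0.37 + 260.7·0.04 + 548.7·0.08 + 548.7·0.04 + 24.9·0.07 + 14·0.47 + 5.3·0.34 = 93.501 m².
V = 31.9·17.2·3.3 = 1810.644 m³.
T = 0.161 V/A = 0.161·1810.644/93.501 = 3.118 s.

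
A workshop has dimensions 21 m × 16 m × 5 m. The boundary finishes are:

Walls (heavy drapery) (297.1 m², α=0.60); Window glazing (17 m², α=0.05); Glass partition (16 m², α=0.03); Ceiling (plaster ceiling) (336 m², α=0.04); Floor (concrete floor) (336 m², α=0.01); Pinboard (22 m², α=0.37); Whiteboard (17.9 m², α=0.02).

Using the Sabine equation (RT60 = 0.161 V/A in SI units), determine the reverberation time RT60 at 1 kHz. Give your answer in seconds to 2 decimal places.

1.32 sec

Summing Sᵢαᵢ: 178.260 + 0.850 + 0.480 + 13.440 + 3.360 + 8.140 + 0.358 → A = 204.888 sabins.
Room volume: 1680 m³.
Sabine: RT60 = 0.161 × 1680 / 204.888 = 1.32 s.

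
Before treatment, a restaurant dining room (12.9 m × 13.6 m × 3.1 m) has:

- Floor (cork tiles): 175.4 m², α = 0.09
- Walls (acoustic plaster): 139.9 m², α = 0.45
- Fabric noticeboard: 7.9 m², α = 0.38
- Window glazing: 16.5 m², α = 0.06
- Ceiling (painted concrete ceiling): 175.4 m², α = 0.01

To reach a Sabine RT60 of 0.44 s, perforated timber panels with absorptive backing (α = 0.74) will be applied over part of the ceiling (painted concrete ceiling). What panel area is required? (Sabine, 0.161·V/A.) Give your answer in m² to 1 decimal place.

A₁ = Σ Sᵢαᵢ = 175.4*0.09 + 139.9*0.45 + 7.9*0.38 + 16.5*0.06 + 175.4*0.01 = 84.487 sabins.
Required A₂ = 0.161·543.864/0.44 = 199.005 sabins.
ΔA needed = 199.005 − 84.487 = 114.518 sabins.
Each m² of panel replacing the ceiling (painted concrete ceiling) adds (0.74 − 0.01) = 0.73 sabins.
Area = ΔA/Δα = 114.518/0.73 = 156.9 m².

156.9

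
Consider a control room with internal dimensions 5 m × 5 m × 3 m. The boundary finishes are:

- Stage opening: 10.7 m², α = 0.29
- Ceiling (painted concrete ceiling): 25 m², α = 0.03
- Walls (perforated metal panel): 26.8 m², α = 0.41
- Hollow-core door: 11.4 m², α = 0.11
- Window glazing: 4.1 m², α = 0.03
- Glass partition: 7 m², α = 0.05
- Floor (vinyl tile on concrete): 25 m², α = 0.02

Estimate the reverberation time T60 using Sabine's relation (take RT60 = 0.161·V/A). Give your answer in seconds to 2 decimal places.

0.71 sec

Equivalent absorption area: A = 10.7·0.29 + 25·0.03 + 26.8·0.41 + 11.4·0.11 + 4.1·0.03 + 7·0.05 + 25·0.02 = 17.068 m².
Room volume: 75 m³.
T = 0.161 V/A = 0.161·75/17.068 = 0.71 s.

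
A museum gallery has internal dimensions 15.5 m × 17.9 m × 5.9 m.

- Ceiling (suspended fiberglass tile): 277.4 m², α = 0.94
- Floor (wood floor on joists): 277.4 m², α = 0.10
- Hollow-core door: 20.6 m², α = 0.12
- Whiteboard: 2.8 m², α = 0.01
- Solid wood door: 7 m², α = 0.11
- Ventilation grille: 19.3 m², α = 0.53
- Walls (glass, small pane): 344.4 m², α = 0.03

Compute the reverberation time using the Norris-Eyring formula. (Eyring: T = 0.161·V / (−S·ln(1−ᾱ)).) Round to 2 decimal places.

0.70 seconds

Total surface area S = 277.4 + 277.4 + 20.6 + 2.8 + 7 + 19.3 + 344.4 = 948.9 m².
Σ(Sᵢαᵢ) = 277.4·0.94 + 277.4·0.10 + 20.6·0.12 + 2.8·0.01 + 7·0.11 + 19.3·0.53 + 344.4·0.03 = 312.327.
Mean coefficient ᾱ = A/S = 0.3291.
−S·ln(1−ᾱ) = −948.9 × ln(1 − 0.3291) = 378.739.
V = 15.5 × 17.9 × 5.9 = 1636.955 m³.
RT60 = 0.161 × 1636.955 / 378.739 = 0.70 s.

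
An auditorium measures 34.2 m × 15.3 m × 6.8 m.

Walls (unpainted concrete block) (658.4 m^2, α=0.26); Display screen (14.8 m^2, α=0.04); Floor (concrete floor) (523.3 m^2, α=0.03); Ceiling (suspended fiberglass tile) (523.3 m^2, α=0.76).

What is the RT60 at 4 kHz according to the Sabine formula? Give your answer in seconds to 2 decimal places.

Summing Sᵢαᵢ: 171.184 + 0.592 + 15.699 + 397.708 → A = 585.183 sabins.
Room volume: 3558.168 m³.
RT60 = 0.161 · V / A = 0.161 × 3558.168 / 585.183 = 0.98 s.

0.98 s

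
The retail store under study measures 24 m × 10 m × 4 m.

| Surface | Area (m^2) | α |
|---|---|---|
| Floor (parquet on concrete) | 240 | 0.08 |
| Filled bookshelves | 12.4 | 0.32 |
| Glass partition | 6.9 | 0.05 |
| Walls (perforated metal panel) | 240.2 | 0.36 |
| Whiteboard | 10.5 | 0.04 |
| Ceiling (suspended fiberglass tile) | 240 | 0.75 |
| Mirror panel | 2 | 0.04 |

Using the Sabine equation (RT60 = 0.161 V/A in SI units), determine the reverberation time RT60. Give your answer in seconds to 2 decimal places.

Summing Sᵢαᵢ: 19.200 + 3.968 + 0.345 + 86.472 + 0.420 + 180.000 + 0.080 → A = 290.485 sabins.
Room volume: 960 m³.
Sabine: RT60 = 0.161 × 960 / 290.485 = 0.53 s.

0.53 seconds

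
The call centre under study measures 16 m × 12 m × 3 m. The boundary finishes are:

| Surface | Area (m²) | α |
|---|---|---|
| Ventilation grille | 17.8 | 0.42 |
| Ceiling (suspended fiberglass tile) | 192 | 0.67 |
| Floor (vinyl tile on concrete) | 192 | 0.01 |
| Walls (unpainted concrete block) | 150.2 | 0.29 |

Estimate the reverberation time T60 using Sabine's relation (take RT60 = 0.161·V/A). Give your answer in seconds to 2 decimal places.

Equivalent absorption area: A = 17.8×0.42 + 192×0.67 + 192×0.01 + 150.2×0.29 = 181.594 m².
Room volume: 576 m³.
RT60 = 0.161 · V / A = 0.161 × 576 / 181.594 = 0.51 s.

0.51 s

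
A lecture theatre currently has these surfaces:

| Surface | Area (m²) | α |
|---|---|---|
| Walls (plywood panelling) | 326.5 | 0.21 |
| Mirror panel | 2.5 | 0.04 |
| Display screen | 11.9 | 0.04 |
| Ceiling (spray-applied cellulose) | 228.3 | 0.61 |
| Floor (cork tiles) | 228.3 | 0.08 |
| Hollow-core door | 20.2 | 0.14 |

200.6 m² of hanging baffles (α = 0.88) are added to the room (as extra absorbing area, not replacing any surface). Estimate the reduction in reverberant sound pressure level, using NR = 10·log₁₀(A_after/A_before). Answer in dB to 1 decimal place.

Summing Sᵢαᵢ: 68.565 + 0.100 + 0.476 + 139.263 + 18.264 + 2.828 → A_before = 229.496 sabins.
Added absorption = 200.6 × 0.88 = 176.528 sabins.
A_after = 229.496 + 176.528 = 406.024 sabins.
Reduction = 10 log₁₀(A_after/A_before) = 10 log₁₀(1.7692) = 2.5 dB.

2.5 dB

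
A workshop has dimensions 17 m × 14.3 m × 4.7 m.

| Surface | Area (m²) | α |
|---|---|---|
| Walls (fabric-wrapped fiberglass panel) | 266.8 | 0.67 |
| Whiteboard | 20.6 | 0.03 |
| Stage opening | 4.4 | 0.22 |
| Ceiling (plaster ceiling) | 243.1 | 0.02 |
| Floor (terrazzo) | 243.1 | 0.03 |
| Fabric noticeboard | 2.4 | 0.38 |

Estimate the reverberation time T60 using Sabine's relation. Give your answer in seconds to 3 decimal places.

Total absorption A = 266.8×0.67 + 20.6×0.03 + 4.4×0.22 + 243.1×0.02 + 243.1×0.03 + 2.4×0.38
  = 178.756 + 0.618 + 0.968 + 4.862 + 7.293 + 0.912 = 193.409 m² sabins.
V = 17·14.3·4.7 = 1142.57 m³.
RT60 = 0.161 · V / A = 0.161 × 1142.57 / 193.409 = 0.951 s.

0.951 s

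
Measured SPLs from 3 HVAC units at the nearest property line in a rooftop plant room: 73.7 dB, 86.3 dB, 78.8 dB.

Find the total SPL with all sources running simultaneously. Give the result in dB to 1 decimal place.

Σ 10^(Lᵢ/10) = 5.259e+08.
Combined level = 10 log₁₀(5.259e+08) = 87.2 dB.

87.2 dB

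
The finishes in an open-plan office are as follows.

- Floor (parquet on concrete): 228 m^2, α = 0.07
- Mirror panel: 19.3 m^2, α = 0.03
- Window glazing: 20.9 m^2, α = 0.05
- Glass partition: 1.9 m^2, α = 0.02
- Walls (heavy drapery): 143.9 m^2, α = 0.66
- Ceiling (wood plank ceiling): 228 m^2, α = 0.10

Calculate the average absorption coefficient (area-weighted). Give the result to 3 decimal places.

0.211

S = Σ Sᵢ = 228 + 19.3 + 20.9 + 1.9 + 143.9 + 228 = 642.0 m^2.
Σ(Sᵢαᵢ) = 228·0.07 + 19.3·0.03 + 20.9·0.05 + 1.9·0.02 + 143.9·0.66 + 228·0.10 = 135.396.
ᾱ = 135.396 / 642.0 = 0.211.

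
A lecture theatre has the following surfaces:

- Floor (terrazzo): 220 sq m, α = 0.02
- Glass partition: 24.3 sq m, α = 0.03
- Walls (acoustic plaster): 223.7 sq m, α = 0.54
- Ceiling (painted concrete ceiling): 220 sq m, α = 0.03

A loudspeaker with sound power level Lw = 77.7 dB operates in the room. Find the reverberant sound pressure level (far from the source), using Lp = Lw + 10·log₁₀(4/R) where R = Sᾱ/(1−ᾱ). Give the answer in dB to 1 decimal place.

61.6 dB

A = 132.527 sabins; S = 688.0 sq m.
ᾱ = 0.1926, so room constant R = A/(1−ᾱ) = 164.140 sq m.
Lp = Lw + 10 log₁₀(4/R) = 77.7 -16.13 = 61.6 dB.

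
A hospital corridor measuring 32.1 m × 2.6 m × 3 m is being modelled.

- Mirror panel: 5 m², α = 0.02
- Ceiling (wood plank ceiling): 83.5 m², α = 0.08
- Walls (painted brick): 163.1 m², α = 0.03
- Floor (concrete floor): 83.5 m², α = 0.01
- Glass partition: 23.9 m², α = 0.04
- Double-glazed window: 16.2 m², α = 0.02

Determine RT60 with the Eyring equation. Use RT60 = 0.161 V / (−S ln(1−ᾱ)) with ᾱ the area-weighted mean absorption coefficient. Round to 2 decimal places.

2.87 s

S = Σ Sᵢ = 375.2 m².
Σ(Sᵢαᵢ) = 5×0.02 + 83.5×0.08 + 163.1×0.03 + 83.5×0.01 + 23.9×0.04 + 16.2×0.02 = 13.788.
ᾱ = 13.788 / 375.2 = 0.0367.
−S·ln(1−ᾱ) = −375.2 × ln(1 − 0.0367) = 14.029.
V = 32.1 × 2.6 × 3 = 250.38 m³.
RT60 = 0.161 × 250.38 / 14.029 = 2.87 s.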